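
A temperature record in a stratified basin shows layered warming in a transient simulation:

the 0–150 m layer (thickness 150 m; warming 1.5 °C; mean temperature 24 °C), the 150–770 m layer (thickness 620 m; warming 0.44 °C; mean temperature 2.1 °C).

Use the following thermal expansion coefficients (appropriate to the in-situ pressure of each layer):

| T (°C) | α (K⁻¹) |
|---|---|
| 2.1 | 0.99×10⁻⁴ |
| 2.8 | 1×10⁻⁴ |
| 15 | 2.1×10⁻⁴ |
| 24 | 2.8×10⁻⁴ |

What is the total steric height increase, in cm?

Layer 1 at 24 °C → α = 2.8×10⁻⁴ K⁻¹
Layer 2 at 2.1 °C → α = 0.99×10⁻⁴ K⁻¹
150 × 2.8×10⁻⁴ × 1.5 = 0.06300 m
150–770 m: 0.99×10⁻⁴ × 0.44 × 620 = 0.0270072 m
Δh = 0.06300 + 0.0270072 = 0.0900072 m ≈ 9.0 cm

9.0 cm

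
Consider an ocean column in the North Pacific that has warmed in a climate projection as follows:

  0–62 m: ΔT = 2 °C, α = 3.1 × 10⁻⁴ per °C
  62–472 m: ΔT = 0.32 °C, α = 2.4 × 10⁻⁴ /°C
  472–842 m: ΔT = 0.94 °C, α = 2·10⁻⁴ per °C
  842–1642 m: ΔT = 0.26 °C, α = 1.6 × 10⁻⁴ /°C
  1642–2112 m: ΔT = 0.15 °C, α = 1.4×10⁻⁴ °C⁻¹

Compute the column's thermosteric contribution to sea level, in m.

0–62 m: 2 × 3.1×10⁻⁴ × 62 = 0.03844 m
Layer 2: 410 × 0.32 × 2.4×10⁻⁴ = 0.031488 m
472–842 m: 2×10⁻⁴ × 370 × 0.94 = 0.06956 m
842–1642 m: 1.6×10⁻⁴ × 800 × 0.26 = 0.03328 m
1642–2112 m: 0.15 × 1.4×10⁻⁴ × 470 = 0.00987 m
Δh = 0.03844 + 0.031488 + 0.06956 + 0.03328 + 0.00987 = 0.182638 m

Δh ≈ 0.183 m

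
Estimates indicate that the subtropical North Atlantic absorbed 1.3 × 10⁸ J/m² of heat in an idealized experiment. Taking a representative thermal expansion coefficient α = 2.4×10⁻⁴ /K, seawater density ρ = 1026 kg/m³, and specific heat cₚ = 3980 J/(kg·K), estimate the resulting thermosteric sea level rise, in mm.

Δh = 7.64 mm

Δh = αQ/(ρcₚ) = 2.4×10⁻⁴ × 1.3×10⁸ / (1026 × 3980) ≈ 0.0076405 m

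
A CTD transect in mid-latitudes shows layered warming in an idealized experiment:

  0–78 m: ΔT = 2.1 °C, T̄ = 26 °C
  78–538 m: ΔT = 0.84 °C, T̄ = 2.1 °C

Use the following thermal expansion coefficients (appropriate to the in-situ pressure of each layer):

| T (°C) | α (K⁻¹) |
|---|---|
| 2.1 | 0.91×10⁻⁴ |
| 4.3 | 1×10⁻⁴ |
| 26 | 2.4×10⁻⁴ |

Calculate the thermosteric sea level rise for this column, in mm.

74.5 mm of thermosteric rise

Layer 1 at 26 °C → α = 2.4×10⁻⁴ K⁻¹
Layer 2 at 2.1 °C → α = 0.91×10⁻⁴ K⁻¹
Layer 1: 78 × 2.4×10⁻⁴ × 2.1 = 0.039312 m
Layer 2: 0.91×10⁻⁴ × 460 × 0.84 = 0.0351624 m
Δh = 0.039312 + 0.0351624 = 0.0744744 m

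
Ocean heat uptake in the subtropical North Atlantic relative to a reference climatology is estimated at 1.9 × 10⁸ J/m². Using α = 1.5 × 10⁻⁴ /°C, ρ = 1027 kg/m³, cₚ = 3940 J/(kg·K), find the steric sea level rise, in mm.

Δh = αQ/(ρcₚ) = 1.5×10⁻⁴ × 1.9×10⁸ / (1027 × 3940) ≈ 0.0070433 m

7.04 mm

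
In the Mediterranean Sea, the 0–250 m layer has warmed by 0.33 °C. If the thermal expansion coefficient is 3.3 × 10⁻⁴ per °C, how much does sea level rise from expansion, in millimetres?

Δh = αΔT·H = 3.3×10⁻⁴ × 0.33 × 250 = 0.027225 m

27 mm of thermosteric rise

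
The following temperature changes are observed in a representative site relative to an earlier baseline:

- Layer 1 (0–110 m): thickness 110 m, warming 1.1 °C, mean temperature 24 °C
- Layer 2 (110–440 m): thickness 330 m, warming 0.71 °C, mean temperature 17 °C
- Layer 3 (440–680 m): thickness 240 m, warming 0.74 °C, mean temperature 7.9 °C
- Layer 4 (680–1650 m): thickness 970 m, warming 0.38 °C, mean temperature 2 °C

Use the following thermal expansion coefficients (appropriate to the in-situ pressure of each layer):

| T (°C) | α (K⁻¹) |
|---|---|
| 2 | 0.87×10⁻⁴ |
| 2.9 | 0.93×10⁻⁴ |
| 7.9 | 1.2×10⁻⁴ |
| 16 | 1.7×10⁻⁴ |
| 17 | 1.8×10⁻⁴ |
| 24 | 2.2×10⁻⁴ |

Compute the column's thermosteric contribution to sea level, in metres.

Layer 1 at 24 °C → α = 2.2×10⁻⁴ K⁻¹
Layer 2 at 17 °C → α = 1.8×10⁻⁴ K⁻¹
Layer 3 at 7.9 °C → α = 1.2×10⁻⁴ K⁻¹
Layer 4 at 2 °C → α = 0.87×10⁻⁴ K⁻¹
0–110 m: 2.2×10⁻⁴ × 110 × 1.1 = 0.02662 m
Layer 2: 1.8×10⁻⁴ × 330 × 0.71 = 0.042174 m
Layer 3: 1.2×10⁻⁴ × 240 × 0.74 = 0.021312 m
680–1650 m: 0.87×10⁻⁴ × 970 × 0.38 = 0.0320682 m
Δh = 0.02662 + 0.042174 + 0.021312 + 0.0320682 = 0.1221742 m

about 0.12 m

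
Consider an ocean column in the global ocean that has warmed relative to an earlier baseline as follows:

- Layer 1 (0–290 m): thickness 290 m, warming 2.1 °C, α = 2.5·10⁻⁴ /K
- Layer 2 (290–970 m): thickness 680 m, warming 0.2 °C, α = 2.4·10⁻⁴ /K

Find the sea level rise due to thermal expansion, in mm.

185 mm of thermosteric rise

0–290 m: 2.5×10⁻⁴ × 2.1 × 290 = 0.15225 m
290–970 m: 2.4×10⁻⁴ × 0.2 × 680 = 0.03264 m
Δh = 0.15225 + 0.03264 = 0.18489 m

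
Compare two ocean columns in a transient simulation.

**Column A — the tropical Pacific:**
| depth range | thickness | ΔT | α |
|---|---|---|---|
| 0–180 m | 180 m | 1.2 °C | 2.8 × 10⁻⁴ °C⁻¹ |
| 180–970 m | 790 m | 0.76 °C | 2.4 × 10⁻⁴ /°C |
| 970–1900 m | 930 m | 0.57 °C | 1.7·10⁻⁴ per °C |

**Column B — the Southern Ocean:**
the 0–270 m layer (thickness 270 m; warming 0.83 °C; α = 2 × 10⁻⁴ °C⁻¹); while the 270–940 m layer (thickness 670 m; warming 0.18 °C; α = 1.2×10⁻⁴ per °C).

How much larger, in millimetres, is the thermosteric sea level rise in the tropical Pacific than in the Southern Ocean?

235 mm

A Layer 1: 2.8×10⁻⁴ × 180 × 1.2 = 0.06048 m
A 0.76 × 790 × 2.4×10⁻⁴ = 0.144096 m
A 970–1900 m: 0.57 × 930 × 1.7×10⁻⁴ = 0.090117 m
A total: 0.294693 m
B 0–270 m: 270 × 0.83 × 2×10⁻⁴ = 0.04482 m
B Layer 2: 0.18 × 670 × 1.2×10⁻⁴ = 0.014472 m
B total: 0.059292 m
Difference: 0.294693 − 0.059292 = 0.235401 m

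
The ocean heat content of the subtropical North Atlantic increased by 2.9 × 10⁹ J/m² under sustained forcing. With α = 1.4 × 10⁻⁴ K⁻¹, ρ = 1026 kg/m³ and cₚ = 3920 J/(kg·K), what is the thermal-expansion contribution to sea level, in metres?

0.101 m

Δh = αQ/(ρcₚ) = 1.4×10⁻⁴ × 2.9×10⁹ / (1026 × 3920) ≈ 0.10095 m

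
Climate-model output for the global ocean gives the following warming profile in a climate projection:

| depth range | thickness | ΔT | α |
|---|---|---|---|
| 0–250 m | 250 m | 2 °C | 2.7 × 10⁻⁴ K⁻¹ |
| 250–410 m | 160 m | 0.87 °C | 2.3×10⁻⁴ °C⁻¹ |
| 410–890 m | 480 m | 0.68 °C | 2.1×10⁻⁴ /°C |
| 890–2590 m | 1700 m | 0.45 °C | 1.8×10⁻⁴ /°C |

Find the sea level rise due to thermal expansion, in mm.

Layer 1: 250 × 2 × 2.7×10⁻⁴ = 0.13500 m
250–410 m: 2.3×10⁻⁴ × 0.87 × 160 = 0.032016 m
0.68 × 480 × 2.1×10⁻⁴ = 0.068544 m
Layer 4: 0.45 × 1.8×10⁻⁴ × 1700 = 0.13770 m
Δh = 0.13500 + 0.032016 + 0.068544 + 0.13770 = 0.37326 m

about 373 mm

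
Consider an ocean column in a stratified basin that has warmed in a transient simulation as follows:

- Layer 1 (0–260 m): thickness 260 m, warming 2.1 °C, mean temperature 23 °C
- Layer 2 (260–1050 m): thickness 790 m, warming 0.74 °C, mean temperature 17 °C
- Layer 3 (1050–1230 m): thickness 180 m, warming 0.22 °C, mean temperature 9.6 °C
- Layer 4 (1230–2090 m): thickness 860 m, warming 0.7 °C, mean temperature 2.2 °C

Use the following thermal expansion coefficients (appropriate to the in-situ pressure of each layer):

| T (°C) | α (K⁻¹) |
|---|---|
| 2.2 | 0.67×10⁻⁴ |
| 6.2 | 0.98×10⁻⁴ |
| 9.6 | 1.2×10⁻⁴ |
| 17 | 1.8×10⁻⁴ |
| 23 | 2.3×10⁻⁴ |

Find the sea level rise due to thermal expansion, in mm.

Δh ≈ 280 mm

Layer 1 at 23 °C → α = 2.3×10⁻⁴ K⁻¹
Layer 2 at 17 °C → α = 1.8×10⁻⁴ K⁻¹
Layer 3 at 9.6 °C → α = 1.2×10⁻⁴ K⁻¹
Layer 4 at 2.2 °C → α = 0.67×10⁻⁴ K⁻¹
2.3×10⁻⁴ × 2.1 × 260 = 0.12558 m
0.74 × 1.8×10⁻⁴ × 790 = 0.105228 m
Layer 3: 0.22 × 1.2×10⁻⁴ × 180 = 0.004752 m
Layer 4: 860 × 0.67×10⁻⁴ × 0.7 = 0.040334 m
Δh = 0.12558 + 0.105228 + 0.004752 + 0.040334 = 0.275894 m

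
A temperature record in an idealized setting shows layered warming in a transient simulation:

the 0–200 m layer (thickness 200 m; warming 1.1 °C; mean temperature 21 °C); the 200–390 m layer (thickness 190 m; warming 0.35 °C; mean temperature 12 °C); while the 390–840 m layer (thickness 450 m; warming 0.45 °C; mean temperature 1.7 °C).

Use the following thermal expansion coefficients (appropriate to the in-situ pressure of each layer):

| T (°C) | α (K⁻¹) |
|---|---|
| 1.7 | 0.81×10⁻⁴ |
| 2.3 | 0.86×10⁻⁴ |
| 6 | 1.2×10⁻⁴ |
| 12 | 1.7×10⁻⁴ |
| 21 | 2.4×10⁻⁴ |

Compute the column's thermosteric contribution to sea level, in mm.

Layer 1 at 21 °C → α = 2.4×10⁻⁴ K⁻¹
Layer 2 at 12 °C → α = 1.7×10⁻⁴ K⁻¹
Layer 3 at 1.7 °C → α = 0.81×10⁻⁴ K⁻¹
Layer 1: 2.4×10⁻⁴ × 200 × 1.1 = 0.05280 m
200–390 m: 190 × 0.35 × 1.7×10⁻⁴ = 0.011305 m
Layer 3: 450 × 0.81×10⁻⁴ × 0.45 = 0.0164025 m
Δh = 0.05280 + 0.011305 + 0.0164025 = 0.0805075 m ≈ 81 mm

Δh ≈ 81 mm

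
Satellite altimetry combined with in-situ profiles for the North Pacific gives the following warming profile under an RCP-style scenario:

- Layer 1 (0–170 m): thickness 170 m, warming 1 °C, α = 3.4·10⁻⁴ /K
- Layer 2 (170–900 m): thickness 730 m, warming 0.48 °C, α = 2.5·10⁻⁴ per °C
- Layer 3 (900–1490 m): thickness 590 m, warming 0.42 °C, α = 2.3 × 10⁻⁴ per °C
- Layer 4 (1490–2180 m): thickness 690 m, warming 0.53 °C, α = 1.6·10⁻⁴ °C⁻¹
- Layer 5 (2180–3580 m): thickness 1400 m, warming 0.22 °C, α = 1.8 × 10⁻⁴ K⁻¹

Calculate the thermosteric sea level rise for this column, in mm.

Δh = 316 mm

1 × 170 × 3.4×10⁻⁴ = 0.05780 m
730 × 2.5×10⁻⁴ × 0.48 = 0.08760 m
900–1490 m: 0.42 × 590 × 2.3×10⁻⁴ = 0.056994 m
Layer 4: 690 × 1.6×10⁻⁴ × 0.53 = 0.058512 m
1.8×10⁻⁴ × 0.22 × 1400 = 0.05544 m
Δh = 0.05780 + 0.08760 + 0.056994 + 0.058512 + 0.05544 = 0.316346 m ≈ 316 mm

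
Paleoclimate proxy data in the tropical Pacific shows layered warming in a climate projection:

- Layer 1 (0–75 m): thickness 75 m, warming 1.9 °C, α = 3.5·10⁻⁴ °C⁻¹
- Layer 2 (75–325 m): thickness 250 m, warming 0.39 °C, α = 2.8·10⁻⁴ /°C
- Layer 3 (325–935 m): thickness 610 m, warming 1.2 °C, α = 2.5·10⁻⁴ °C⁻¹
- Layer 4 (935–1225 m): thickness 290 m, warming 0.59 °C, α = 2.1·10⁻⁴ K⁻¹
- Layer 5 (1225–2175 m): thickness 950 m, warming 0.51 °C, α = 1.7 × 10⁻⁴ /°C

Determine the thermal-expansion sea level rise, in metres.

0.38 m

75 × 3.5×10⁻⁴ × 1.9 = 0.049875 m
Layer 2: 250 × 2.8×10⁻⁴ × 0.39 = 0.02730 m
610 × 1.2 × 2.5×10⁻⁴ = 0.18300 m
935–1225 m: 0.59 × 2.1×10⁻⁴ × 290 = 0.035931 m
Layer 5: 1.7×10⁻⁴ × 950 × 0.51 = 0.082365 m
Δh = 0.049875 + 0.02730 + 0.18300 + 0.035931 + 0.082365 = 0.378471 m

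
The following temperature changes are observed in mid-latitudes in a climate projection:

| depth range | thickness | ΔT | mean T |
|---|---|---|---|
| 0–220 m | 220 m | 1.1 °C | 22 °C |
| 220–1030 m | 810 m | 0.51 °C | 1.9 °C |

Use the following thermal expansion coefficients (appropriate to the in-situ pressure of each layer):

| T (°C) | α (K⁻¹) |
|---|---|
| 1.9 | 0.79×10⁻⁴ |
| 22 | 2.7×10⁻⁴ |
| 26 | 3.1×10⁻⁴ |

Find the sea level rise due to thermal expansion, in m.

0.098 m of thermosteric rise

Layer 1 at 22 °C → α = 2.7×10⁻⁴ K⁻¹
Layer 2 at 1.9 °C → α = 0.79×10⁻⁴ K⁻¹
Layer 1: 1.1 × 220 × 2.7×10⁻⁴ = 0.06534 m
220–1030 m: 0.79×10⁻⁴ × 810 × 0.51 = 0.0326349 m
Δh = 0.06534 + 0.0326349 = 0.0979749 m ≈ 0.098 m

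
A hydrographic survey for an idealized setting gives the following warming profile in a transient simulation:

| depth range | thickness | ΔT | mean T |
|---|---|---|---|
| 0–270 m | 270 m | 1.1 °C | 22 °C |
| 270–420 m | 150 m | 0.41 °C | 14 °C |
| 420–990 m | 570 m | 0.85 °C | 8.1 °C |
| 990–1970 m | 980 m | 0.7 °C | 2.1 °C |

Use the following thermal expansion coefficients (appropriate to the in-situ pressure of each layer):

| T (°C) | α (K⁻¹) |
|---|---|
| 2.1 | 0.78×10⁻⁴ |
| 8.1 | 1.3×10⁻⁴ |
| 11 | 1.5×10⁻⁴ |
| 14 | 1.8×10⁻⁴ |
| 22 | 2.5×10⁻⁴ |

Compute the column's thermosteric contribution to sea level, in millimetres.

200 mm

Layer 1 at 22 °C → α = 2.5×10⁻⁴ K⁻¹
Layer 2 at 14 °C → α = 1.8×10⁻⁴ K⁻¹
Layer 3 at 8.1 °C → α = 1.3×10⁻⁴ K⁻¹
Layer 4 at 2.1 °C → α = 0.78×10⁻⁴ K⁻¹
1.1 × 2.5×10⁻⁴ × 270 = 0.07425 m
0.41 × 150 × 1.8×10⁻⁴ = 0.01107 m
Layer 3: 0.85 × 1.3×10⁻⁴ × 570 = 0.062985 m
0.78×10⁻⁴ × 0.7 × 980 = 0.053508 m
Δh = 0.07425 + 0.01107 + 0.062985 + 0.053508 = 0.201813 m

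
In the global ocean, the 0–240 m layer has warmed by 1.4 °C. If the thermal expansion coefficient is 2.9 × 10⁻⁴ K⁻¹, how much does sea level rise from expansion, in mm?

about 97.4 mm

Δh = αΔT·H = 2.9×10⁻⁴ × 1.4 × 240 = 0.09744 m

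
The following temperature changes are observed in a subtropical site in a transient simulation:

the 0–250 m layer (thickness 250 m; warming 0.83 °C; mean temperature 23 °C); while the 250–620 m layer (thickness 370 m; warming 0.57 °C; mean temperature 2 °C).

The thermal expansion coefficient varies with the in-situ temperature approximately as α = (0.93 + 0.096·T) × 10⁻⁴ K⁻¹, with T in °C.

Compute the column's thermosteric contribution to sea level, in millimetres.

about 88.8 mm

Layer 1: α = (0.93 + 0.096×23)×10⁻⁴ = 3.138×10⁻⁴ K⁻¹
Layer 2: α = (0.93 + 0.096×2)×10⁻⁴ = 1.122×10⁻⁴ K⁻¹
0.83 × 3.138×10⁻⁴ × 250 = 0.0651135 m
1.122×10⁻⁴ × 370 × 0.57 = 0.02366298 m
Δh = 0.0651135 + 0.02366298 = 0.08877648 m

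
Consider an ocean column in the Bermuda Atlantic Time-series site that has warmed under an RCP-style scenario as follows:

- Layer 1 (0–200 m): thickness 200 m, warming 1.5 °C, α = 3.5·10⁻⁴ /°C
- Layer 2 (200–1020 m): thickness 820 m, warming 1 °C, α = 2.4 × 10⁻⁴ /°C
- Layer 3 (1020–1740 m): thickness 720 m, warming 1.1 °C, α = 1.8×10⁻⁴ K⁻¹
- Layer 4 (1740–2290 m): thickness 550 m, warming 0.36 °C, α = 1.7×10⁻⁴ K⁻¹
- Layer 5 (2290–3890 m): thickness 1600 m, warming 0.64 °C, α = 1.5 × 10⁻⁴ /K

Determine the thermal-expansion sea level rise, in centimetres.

63 cm of thermosteric rise

Layer 1: 200 × 3.5×10⁻⁴ × 1.5 = 0.10500 m
200–1020 m: 1 × 2.4×10⁻⁴ × 820 = 0.19680 m
1.1 × 1.8×10⁻⁴ × 720 = 0.14256 m
Layer 4: 1.7×10⁻⁴ × 550 × 0.36 = 0.03366 m
0.64 × 1600 × 1.5×10⁻⁴ = 0.15360 m
Δh = 0.10500 + 0.19680 + 0.14256 + 0.03366 + 0.15360 = 0.63162 m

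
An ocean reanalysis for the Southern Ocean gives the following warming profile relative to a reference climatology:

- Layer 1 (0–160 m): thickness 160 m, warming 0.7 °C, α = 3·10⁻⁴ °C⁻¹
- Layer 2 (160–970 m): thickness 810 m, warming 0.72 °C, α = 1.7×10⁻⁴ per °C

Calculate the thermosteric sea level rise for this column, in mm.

130 mm of thermosteric rise

Layer 1: 160 × 3×10⁻⁴ × 0.7 = 0.03360 m
1.7×10⁻⁴ × 0.72 × 810 = 0.099144 m
Δh = 0.03360 + 0.099144 = 0.132744 m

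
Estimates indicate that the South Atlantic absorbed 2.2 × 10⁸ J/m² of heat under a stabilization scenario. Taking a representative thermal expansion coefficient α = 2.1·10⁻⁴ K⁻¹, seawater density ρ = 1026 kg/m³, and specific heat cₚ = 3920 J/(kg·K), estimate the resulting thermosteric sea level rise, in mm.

Δh = αQ/(ρcₚ) = 2.1×10⁻⁴ × 2.2×10⁸ / (1026 × 3920) ≈ 0.011487 m

about 11.5 mm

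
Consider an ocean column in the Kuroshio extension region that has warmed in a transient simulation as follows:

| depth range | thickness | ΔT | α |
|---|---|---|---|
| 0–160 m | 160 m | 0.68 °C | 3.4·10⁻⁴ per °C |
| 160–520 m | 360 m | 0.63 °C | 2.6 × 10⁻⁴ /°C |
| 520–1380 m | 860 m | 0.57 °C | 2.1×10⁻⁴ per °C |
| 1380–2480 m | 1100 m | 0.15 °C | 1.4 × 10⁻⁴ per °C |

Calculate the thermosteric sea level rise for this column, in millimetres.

0.68 × 160 × 3.4×10⁻⁴ = 0.036992 m
Layer 2: 0.63 × 2.6×10⁻⁴ × 360 = 0.058968 m
520–1380 m: 0.57 × 2.1×10⁻⁴ × 860 = 0.102942 m
1380–2480 m: 1100 × 1.4×10⁻⁴ × 0.15 = 0.02310 m
Δh = 0.036992 + 0.058968 + 0.102942 + 0.02310 = 0.222002 m

Δh ≈ 220 mm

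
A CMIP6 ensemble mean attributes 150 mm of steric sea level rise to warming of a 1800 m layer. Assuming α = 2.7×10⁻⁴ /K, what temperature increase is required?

0.31 °C

ΔT = Δh/(αH) = 0.15 / (2.7×10⁻⁴ × 1800) ≈ 0.3086 °C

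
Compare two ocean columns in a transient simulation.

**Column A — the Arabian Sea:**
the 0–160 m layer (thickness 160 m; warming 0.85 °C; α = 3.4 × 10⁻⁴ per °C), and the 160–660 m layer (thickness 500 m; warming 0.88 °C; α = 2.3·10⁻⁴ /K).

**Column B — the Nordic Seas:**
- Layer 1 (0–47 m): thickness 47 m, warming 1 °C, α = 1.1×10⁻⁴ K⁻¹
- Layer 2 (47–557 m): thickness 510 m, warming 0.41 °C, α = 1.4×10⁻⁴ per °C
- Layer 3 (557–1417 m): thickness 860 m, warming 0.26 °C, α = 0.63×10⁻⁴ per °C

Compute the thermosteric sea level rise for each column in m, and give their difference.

A 0–160 m: 160 × 0.85 × 3.4×10⁻⁴ = 0.04624 m
A Layer 2: 2.3×10⁻⁴ × 0.88 × 500 = 0.10120 m
A total: 0.14744 m
B 0–47 m: 1.1×10⁻⁴ × 47 × 1 = 0.00517 m
B 510 × 1.4×10⁻⁴ × 0.41 = 0.029274 m
B 0.63×10⁻⁴ × 860 × 0.26 = 0.0140868 m
B total: 0.0485308 m
Difference: 0.14744 − 0.0485308 = 0.0989092 m

Δh_A ≈ 0.15 m, Δh_B ≈ 0.049 m; difference ≈ 0.099 m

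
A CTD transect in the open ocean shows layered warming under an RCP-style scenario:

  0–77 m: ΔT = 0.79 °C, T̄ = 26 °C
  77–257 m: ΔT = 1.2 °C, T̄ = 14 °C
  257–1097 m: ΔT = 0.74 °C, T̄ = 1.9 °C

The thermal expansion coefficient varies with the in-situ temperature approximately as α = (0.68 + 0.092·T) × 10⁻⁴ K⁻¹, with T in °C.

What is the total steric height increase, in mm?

Layer 1: α = (0.68 + 0.092×26)×10⁻⁴ = 3.072×10⁻⁴ K⁻¹
Layer 2: α = (0.68 + 0.092×14)×10⁻⁴ = 1.968×10⁻⁴ K⁻¹
Layer 3: α = (0.68 + 0.092×1.9)×10⁻⁴ = 0.8548×10⁻⁴ K⁻¹
77 × 0.79 × 3.072×10⁻⁴ = 0.018686976 m
Layer 2: 1.968×10⁻⁴ × 180 × 1.2 = 0.0425088 m
257–1097 m: 0.8548×10⁻⁴ × 0.74 × 840 = 0.053134368 m
Δh = 0.018686976 + 0.0425088 + 0.053134368 = 0.114330144 m

Δh ≈ 114 mm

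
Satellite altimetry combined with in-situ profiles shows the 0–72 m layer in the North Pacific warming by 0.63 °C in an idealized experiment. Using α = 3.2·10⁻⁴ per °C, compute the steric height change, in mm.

14.5 mm

Δh = αΔT·H = 3.2×10⁻⁴ × 0.63 × 72 = 0.0145152 m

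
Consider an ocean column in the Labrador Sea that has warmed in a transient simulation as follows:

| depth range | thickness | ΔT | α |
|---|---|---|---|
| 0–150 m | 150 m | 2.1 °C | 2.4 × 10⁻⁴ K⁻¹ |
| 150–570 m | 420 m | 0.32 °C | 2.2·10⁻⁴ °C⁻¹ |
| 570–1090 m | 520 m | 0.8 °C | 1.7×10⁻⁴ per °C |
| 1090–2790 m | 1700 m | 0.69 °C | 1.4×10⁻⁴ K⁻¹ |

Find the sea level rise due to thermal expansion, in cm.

Layer 1: 2.4×10⁻⁴ × 2.1 × 150 = 0.07560 m
0.32 × 2.2×10⁻⁴ × 420 = 0.029568 m
520 × 0.8 × 1.7×10⁻⁴ = 0.07072 m
Layer 4: 1.4×10⁻⁴ × 0.69 × 1700 = 0.16422 m
Δh = 0.07560 + 0.029568 + 0.07072 + 0.16422 = 0.340108 m

34.0 cm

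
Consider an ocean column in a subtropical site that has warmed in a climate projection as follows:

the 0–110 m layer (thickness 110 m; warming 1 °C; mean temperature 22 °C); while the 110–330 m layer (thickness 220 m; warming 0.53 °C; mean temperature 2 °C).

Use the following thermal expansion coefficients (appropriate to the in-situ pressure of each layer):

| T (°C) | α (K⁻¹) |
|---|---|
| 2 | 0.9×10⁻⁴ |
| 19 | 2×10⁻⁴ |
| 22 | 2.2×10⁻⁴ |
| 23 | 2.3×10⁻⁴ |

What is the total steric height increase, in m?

Layer 1 at 22 °C → α = 2.2×10⁻⁴ K⁻¹
Layer 2 at 2 °C → α = 0.9×10⁻⁴ K⁻¹
0–110 m: 2.2×10⁻⁴ × 1 × 110 = 0.02420 m
Layer 2: 0.9×10⁻⁴ × 0.53 × 220 = 0.010494 m
Δh = 0.02420 + 0.010494 = 0.034694 m

about 0.0347 m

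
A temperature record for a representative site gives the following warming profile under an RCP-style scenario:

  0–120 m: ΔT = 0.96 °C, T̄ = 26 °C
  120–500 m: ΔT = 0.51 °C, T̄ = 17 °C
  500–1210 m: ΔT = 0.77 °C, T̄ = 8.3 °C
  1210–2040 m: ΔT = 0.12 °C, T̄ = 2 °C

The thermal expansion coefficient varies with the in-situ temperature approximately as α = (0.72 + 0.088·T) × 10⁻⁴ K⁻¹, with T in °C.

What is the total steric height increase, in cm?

Δh ≈ 16.6 cm

Layer 1: α = (0.72 + 0.088×26)×10⁻⁴ = 3.008×10⁻⁴ K⁻¹
Layer 2: α = (0.72 + 0.088×17)×10⁻⁴ = 2.216×10⁻⁴ K⁻¹
Layer 3: α = (0.72 + 0.088×8.3)×10⁻⁴ = 1.4504×10⁻⁴ K⁻¹
Layer 4: α = (0.72 + 0.088×2)×10⁻⁴ = 0.896×10⁻⁴ K⁻¹
Layer 1: 0.96 × 120 × 3.008×10⁻⁴ = 0.03465216 m
Layer 2: 0.51 × 380 × 2.216×10⁻⁴ = 0.04294608 m
Layer 3: 1.4504×10⁻⁴ × 0.77 × 710 = 0.079293368 m
830 × 0.12 × 0.896×10⁻⁴ = 0.00892416 m
Δh = 0.03465216 + 0.04294608 + 0.079293368 + 0.00892416 = 0.165815768 m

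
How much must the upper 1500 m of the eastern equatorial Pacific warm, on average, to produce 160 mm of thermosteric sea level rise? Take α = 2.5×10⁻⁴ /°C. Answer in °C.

ΔT ≈ 0.427 °C

ΔT = Δh/(αH) = 0.16 / (2.5×10⁻⁴ × 1500) ≈ 0.4267 °C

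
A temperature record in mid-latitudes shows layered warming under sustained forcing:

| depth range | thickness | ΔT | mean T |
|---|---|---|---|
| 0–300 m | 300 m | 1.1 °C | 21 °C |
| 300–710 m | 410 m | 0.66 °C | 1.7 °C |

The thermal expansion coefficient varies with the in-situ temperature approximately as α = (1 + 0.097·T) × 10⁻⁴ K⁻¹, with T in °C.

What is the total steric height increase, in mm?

Δh = 130 mm

Layer 1: α = (1 + 0.097×21)×10⁻⁴ = 3.037×10⁻⁴ K⁻¹
Layer 2: α = (1 + 0.097×1.7)×10⁻⁴ = 1.1649×10⁻⁴ K⁻¹
Layer 1: 300 × 3.037×10⁻⁴ × 1.1 = 0.100221 m
300–710 m: 410 × 1.1649×10⁻⁴ × 0.66 = 0.031522194 m
Δh = 0.100221 + 0.031522194 = 0.131743194 m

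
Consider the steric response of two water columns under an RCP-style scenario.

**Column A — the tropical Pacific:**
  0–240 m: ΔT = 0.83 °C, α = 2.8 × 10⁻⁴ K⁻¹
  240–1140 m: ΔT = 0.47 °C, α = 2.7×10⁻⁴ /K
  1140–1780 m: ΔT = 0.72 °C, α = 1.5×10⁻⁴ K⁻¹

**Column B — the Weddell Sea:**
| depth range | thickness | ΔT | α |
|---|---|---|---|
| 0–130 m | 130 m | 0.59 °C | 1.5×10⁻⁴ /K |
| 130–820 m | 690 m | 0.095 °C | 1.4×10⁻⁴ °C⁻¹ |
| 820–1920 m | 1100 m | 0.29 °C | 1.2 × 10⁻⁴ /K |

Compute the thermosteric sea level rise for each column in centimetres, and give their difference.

A 0.83 × 2.8×10⁻⁴ × 240 = 0.055776 m
A 240–1140 m: 2.7×10⁻⁴ × 900 × 0.47 = 0.11421 m
A 0.72 × 640 × 1.5×10⁻⁴ = 0.06912 m
A total: 0.239106 m
B 0–130 m: 0.59 × 1.5×10⁻⁴ × 130 = 0.011505 m
B Layer 2: 1.4×10⁻⁴ × 690 × 0.095 = 0.009177 m
B 1100 × 0.29 × 1.2×10⁻⁴ = 0.03828 m
B total: 0.058962 m
Difference: 0.239106 − 0.058962 = 0.180144 m

A: 24 cm; B: 5.9 cm; difference 18 cm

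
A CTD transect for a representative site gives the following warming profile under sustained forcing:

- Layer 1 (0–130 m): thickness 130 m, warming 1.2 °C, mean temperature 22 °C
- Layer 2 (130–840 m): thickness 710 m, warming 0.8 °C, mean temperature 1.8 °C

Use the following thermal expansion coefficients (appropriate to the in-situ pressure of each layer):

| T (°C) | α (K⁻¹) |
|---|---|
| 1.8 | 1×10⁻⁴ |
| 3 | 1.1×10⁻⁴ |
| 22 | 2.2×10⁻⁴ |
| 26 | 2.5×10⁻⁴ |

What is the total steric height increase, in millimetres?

about 91.1 mm

Layer 1 at 22 °C → α = 2.2×10⁻⁴ K⁻¹
Layer 2 at 1.8 °C → α = 1×10⁻⁴ K⁻¹
1.2 × 130 × 2.2×10⁻⁴ = 0.03432 m
Layer 2: 710 × 0.8 × 1×10⁻⁴ = 0.05680 m
Δh = 0.03432 + 0.05680 = 0.09112 m ≈ 91.1 mm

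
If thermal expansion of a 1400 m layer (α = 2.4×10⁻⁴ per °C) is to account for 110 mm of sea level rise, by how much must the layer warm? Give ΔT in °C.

ΔT = Δh/(αH) = 0.11 / (2.4×10⁻⁴ × 1400) ≈ 0.3274 °C

about 0.327 °C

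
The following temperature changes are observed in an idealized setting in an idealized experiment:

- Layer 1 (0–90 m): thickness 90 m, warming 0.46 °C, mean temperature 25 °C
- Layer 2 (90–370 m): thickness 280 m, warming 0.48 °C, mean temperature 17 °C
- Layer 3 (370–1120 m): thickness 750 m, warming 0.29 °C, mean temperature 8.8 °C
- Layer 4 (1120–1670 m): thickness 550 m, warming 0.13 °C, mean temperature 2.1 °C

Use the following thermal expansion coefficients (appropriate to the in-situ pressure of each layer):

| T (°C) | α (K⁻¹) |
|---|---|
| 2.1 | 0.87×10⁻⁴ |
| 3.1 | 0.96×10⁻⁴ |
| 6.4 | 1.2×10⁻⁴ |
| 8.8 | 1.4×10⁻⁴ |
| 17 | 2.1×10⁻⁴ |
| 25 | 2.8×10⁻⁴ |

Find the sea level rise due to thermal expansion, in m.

about 0.076 m

Layer 1 at 25 °C → α = 2.8×10⁻⁴ K⁻¹
Layer 2 at 17 °C → α = 2.1×10⁻⁴ K⁻¹
Layer 3 at 8.8 °C → α = 1.4×10⁻⁴ K⁻¹
Layer 4 at 2.1 °C → α = 0.87×10⁻⁴ K⁻¹
0.46 × 2.8×10⁻⁴ × 90 = 0.011592 m
Layer 2: 0.48 × 2.1×10⁻⁴ × 280 = 0.028224 m
750 × 1.4×10⁻⁴ × 0.29 = 0.03045 m
1120–1670 m: 0.87×10⁻⁴ × 550 × 0.13 = 0.0062205 m
Δh = 0.011592 + 0.028224 + 0.03045 + 0.0062205 = 0.0764865 m ≈ 0.076 m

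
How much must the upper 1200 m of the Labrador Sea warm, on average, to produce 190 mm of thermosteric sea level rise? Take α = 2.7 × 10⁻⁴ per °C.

ΔT ≈ 0.59 K

ΔT = Δh/(αH) = 0.19 / (2.7×10⁻⁴ × 1200) ≈ 0.5864 K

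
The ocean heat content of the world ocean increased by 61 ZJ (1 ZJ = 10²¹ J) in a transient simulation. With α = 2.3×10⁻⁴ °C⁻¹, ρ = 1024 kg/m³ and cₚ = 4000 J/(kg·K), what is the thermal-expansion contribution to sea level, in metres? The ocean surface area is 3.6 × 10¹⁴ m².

Δh = 0.00951 m

Per unit area: Q = 61×10²¹ / (3.6×10¹⁴) ≈ 1.694×10⁸ J/m²
Δh = αQ/(ρcₚ) = 2.3×10⁻⁴ × 1.694×10⁸ / (1024 × 4000) ≈ 0.0095122 m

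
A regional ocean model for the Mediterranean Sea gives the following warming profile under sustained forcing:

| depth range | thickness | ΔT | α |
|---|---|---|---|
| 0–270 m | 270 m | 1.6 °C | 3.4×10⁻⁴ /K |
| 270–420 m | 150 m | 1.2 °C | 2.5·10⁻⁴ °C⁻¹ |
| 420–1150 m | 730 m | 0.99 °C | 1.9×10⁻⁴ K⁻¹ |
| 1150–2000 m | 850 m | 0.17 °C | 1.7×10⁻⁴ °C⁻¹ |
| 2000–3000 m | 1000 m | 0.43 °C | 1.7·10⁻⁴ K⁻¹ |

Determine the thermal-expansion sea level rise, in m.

Layer 1: 1.6 × 270 × 3.4×10⁻⁴ = 0.14688 m
Layer 2: 1.2 × 2.5×10⁻⁴ × 150 = 0.04500 m
Layer 3: 0.99 × 730 × 1.9×10⁻⁴ = 0.137313 m
850 × 1.7×10⁻⁴ × 0.17 = 0.024565 m
Layer 5: 1000 × 0.43 × 1.7×10⁻⁴ = 0.07310 m
Δh = 0.14688 + 0.04500 + 0.137313 + 0.024565 + 0.07310 = 0.426858 m

0.427 m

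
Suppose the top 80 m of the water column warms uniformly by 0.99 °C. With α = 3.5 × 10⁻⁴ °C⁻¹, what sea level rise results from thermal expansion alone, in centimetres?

Δh ≈ 2.77 cm

Δh = αΔT·H = 3.5×10⁻⁴ × 0.99 × 80 = 0.02772 m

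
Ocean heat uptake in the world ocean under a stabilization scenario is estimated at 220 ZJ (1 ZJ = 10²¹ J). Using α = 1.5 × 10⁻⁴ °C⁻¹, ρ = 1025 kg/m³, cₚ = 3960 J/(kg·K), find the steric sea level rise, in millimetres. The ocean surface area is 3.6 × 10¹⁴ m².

22.6 mm of thermosteric rise

Per unit area: Q = 220×10²¹ / (3.6×10¹⁴) ≈ 6.111×10⁸ J/m²
Δh = αQ/(ρcₚ) = 1.5×10⁻⁴ × 6.111×10⁸ / (1025 × 3960) ≈ 0.022583 m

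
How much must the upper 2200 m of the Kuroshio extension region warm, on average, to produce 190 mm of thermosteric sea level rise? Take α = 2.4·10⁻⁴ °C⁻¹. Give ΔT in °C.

ΔT = Δh/(αH) = 0.19 / (2.4×10⁻⁴ × 2200) ≈ 0.3598 °C

0.360 °C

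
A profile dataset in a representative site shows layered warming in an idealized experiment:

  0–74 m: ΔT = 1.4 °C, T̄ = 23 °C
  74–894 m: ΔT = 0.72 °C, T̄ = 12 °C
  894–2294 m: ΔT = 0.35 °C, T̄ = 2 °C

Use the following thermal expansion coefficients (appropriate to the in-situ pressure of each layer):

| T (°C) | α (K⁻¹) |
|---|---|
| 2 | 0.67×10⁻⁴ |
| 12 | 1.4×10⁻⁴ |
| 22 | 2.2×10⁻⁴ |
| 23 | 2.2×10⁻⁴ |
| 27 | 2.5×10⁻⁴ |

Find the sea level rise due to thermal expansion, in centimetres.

Layer 1 at 23 °C → α = 2.2×10⁻⁴ K⁻¹
Layer 2 at 12 °C → α = 1.4×10⁻⁴ K⁻¹
Layer 3 at 2 °C → α = 0.67×10⁻⁴ K⁻¹
0–74 m: 1.4 × 2.2×10⁻⁴ × 74 = 0.022792 m
820 × 0.72 × 1.4×10⁻⁴ = 0.082656 m
0.67×10⁻⁴ × 0.35 × 1400 = 0.03283 m
Δh = 0.022792 + 0.082656 + 0.03283 = 0.138278 m

13.8 cm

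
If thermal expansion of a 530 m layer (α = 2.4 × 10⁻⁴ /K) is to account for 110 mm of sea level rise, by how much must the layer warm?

ΔT = Δh/(αH) = 0.11 / (2.4×10⁻⁴ × 530) ≈ 0.8648 K

ΔT ≈ 0.865 K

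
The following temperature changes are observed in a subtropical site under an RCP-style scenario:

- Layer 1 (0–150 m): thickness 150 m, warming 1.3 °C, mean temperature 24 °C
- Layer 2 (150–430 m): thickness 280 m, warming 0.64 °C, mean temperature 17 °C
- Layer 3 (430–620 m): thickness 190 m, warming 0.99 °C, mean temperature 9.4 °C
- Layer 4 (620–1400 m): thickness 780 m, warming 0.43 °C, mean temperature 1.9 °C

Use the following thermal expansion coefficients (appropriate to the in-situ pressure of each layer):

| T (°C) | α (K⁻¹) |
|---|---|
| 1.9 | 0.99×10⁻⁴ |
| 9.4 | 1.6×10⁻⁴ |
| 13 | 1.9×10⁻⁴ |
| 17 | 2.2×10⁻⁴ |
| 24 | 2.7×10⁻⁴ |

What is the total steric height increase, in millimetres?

about 155 mm

Layer 1 at 24 °C → α = 2.7×10⁻⁴ K⁻¹
Layer 2 at 17 °C → α = 2.2×10⁻⁴ K⁻¹
Layer 3 at 9.4 °C → α = 1.6×10⁻⁴ K⁻¹
Layer 4 at 1.9 °C → α = 0.99×10⁻⁴ K⁻¹
Layer 1: 1.3 × 2.7×10⁻⁴ × 150 = 0.05265 m
2.2×10⁻⁴ × 0.64 × 280 = 0.039424 m
190 × 1.6×10⁻⁴ × 0.99 = 0.030096 m
Layer 4: 0.99×10⁻⁴ × 0.43 × 780 = 0.0332046 m
Δh = 0.05265 + 0.039424 + 0.030096 + 0.0332046 = 0.1553746 m ≈ 155 mm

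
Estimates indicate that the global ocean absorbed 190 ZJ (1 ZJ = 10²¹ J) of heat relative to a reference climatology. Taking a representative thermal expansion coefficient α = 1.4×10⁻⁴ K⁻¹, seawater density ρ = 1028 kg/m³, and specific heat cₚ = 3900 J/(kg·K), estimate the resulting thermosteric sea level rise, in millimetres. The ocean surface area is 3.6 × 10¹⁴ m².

Δh ≈ 18.4 mm

Per unit area: Q = 190×10²¹ / (3.6×10¹⁴) ≈ 5.278×10⁸ J/m²
Δh = αQ/(ρcₚ) = 1.4×10⁻⁴ × 5.278×10⁸ / (1028 × 3900) ≈ 0.018431 m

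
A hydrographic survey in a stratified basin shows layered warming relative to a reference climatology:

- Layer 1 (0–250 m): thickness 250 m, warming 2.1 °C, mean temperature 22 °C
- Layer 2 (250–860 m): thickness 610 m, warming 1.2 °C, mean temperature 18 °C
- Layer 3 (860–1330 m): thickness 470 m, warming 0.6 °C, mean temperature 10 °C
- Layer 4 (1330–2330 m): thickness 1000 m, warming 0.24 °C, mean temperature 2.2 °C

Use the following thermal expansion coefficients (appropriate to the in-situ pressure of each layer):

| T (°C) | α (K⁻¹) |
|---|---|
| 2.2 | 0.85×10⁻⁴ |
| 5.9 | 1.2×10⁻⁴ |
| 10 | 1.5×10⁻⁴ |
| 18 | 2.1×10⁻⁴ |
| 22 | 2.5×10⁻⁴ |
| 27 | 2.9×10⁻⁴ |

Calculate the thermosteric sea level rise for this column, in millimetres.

Δh = 348 mm

Layer 1 at 22 °C → α = 2.5×10⁻⁴ K⁻¹
Layer 2 at 18 °C → α = 2.1×10⁻⁴ K⁻¹
Layer 3 at 10 °C → α = 1.5×10⁻⁴ K⁻¹
Layer 4 at 2.2 °C → α = 0.85×10⁻⁴ K⁻¹
0–250 m: 2.5×10⁻⁴ × 250 × 2.1 = 0.13125 m
Layer 2: 1.2 × 2.1×10⁻⁴ × 610 = 0.15372 m
0.6 × 1.5×10⁻⁴ × 470 = 0.04230 m
1000 × 0.85×10⁻⁴ × 0.24 = 0.02040 m
Δh = 0.13125 + 0.15372 + 0.04230 + 0.02040 = 0.34767 m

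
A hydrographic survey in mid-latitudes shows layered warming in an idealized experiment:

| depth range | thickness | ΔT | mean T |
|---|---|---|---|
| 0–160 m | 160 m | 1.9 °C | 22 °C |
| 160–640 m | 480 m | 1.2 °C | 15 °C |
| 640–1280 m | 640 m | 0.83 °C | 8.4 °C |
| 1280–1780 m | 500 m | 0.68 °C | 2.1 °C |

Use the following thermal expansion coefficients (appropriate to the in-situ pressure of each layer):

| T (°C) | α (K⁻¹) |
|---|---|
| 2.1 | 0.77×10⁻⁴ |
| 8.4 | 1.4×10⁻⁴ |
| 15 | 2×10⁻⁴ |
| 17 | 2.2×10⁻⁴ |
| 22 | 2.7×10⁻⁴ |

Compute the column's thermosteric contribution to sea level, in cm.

Δh ≈ 29.8 cm

Layer 1 at 22 °C → α = 2.7×10⁻⁴ K⁻¹
Layer 2 at 15 °C → α = 2×10⁻⁴ K⁻¹
Layer 3 at 8.4 °C → α = 1.4×10⁻⁴ K⁻¹
Layer 4 at 2.1 °C → α = 0.77×10⁻⁴ K⁻¹
Layer 1: 160 × 2.7×10⁻⁴ × 1.9 = 0.08208 m
160–640 m: 1.2 × 2×10⁻⁴ × 480 = 0.11520 m
Layer 3: 1.4×10⁻⁴ × 640 × 0.83 = 0.074368 m
500 × 0.68 × 0.77×10⁻⁴ = 0.02618 m
Δh = 0.08208 + 0.11520 + 0.074368 + 0.02618 = 0.297828 m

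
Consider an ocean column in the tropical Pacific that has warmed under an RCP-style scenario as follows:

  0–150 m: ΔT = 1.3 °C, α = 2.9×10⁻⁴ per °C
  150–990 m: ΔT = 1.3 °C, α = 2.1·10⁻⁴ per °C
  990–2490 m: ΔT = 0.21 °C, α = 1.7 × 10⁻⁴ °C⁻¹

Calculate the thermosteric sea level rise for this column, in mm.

Δh = 339 mm

1.3 × 2.9×10⁻⁴ × 150 = 0.05655 m
Layer 2: 1.3 × 840 × 2.1×10⁻⁴ = 0.22932 m
990–2490 m: 0.21 × 1.7×10⁻⁴ × 1500 = 0.05355 m
Δh = 0.05655 + 0.22932 + 0.05355 = 0.33942 m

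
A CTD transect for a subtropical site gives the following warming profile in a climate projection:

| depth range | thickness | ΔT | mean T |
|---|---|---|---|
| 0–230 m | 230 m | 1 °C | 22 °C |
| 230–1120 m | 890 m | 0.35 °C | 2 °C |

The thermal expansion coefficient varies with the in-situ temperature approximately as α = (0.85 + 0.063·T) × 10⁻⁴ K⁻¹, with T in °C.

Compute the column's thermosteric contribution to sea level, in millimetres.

Layer 1: α = (0.85 + 0.063×22)×10⁻⁴ = 2.236×10⁻⁴ K⁻¹
Layer 2: α = (0.85 + 0.063×2)×10⁻⁴ = 0.976×10⁻⁴ K⁻¹
0–230 m: 230 × 2.236×10⁻⁴ × 1 = 0.051428 m
Layer 2: 0.35 × 890 × 0.976×10⁻⁴ = 0.0304024 m
Δh = 0.051428 + 0.0304024 = 0.0818304 m ≈ 81.8 mm

Δh = 81.8 mm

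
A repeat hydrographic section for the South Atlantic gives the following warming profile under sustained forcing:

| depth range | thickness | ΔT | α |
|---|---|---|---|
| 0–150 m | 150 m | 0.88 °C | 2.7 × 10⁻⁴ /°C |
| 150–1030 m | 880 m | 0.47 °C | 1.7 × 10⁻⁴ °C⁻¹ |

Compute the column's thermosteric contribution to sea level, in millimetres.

Δh ≈ 110 mm

Layer 1: 0.88 × 150 × 2.7×10⁻⁴ = 0.03564 m
150–1030 m: 880 × 1.7×10⁻⁴ × 0.47 = 0.070312 m
Δh = 0.03564 + 0.070312 = 0.105952 m ≈ 110 mm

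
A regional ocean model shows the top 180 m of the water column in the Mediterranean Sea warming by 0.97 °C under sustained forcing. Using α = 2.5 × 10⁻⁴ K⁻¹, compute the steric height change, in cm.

4.4 cm of thermosteric rise

Δh = αΔT·H = 2.5×10⁻⁴ × 0.97 × 180 = 0.04365 m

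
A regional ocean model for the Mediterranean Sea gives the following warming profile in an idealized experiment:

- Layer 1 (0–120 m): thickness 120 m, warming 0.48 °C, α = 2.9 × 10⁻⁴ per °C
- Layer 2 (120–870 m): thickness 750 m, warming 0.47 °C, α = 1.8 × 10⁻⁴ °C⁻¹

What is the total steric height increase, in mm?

0–120 m: 0.48 × 2.9×10⁻⁴ × 120 = 0.016704 m
Layer 2: 750 × 1.8×10⁻⁴ × 0.47 = 0.06345 m
Δh = 0.016704 + 0.06345 = 0.080154 m ≈ 80.2 mm

about 80.2 mm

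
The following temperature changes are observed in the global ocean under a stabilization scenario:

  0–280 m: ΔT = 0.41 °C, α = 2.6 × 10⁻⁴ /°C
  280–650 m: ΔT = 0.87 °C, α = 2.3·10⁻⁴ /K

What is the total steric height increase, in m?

Δh = 0.104 m

0.41 × 2.6×10⁻⁴ × 280 = 0.029848 m
2.3×10⁻⁴ × 370 × 0.87 = 0.074037 m
Δh = 0.029848 + 0.074037 = 0.103885 m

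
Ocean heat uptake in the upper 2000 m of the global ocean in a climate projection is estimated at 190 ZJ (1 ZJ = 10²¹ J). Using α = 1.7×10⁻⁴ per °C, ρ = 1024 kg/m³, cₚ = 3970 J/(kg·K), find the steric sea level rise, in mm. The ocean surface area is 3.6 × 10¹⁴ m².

Per unit area: Q = 190×10²¹ / (3.6×10¹⁴) ≈ 5.278×10⁸ J/m²
Δh = αQ/(ρcₚ) = 1.7×10⁻⁴ × 5.278×10⁸ / (1024 × 3970) ≈ 0.022071 m

Δh = 22.1 mm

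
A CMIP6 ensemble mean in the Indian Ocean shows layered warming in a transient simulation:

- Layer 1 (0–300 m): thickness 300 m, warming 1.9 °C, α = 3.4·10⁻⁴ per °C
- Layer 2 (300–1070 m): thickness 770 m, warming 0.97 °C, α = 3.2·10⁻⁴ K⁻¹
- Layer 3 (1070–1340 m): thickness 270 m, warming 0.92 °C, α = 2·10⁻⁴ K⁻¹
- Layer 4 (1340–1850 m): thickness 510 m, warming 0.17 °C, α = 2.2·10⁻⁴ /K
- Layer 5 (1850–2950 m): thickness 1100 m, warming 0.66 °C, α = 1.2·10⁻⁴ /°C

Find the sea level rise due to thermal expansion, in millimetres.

about 589 mm

300 × 1.9 × 3.4×10⁻⁴ = 0.19380 m
300–1070 m: 3.2×10⁻⁴ × 0.97 × 770 = 0.239008 m
1070–1340 m: 2×10⁻⁴ × 0.92 × 270 = 0.04968 m
Layer 4: 2.2×10⁻⁴ × 0.17 × 510 = 0.019074 m
1.2×10⁻⁴ × 0.66 × 1100 = 0.08712 m
Δh = 0.19380 + 0.239008 + 0.04968 + 0.019074 + 0.08712 = 0.588682 m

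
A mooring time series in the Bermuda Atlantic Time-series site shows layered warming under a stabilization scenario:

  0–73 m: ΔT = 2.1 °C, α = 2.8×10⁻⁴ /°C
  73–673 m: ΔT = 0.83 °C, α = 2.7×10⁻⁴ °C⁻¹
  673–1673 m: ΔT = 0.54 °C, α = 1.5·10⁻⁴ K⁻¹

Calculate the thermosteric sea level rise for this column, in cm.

Δh ≈ 26 cm

73 × 2.8×10⁻⁴ × 2.1 = 0.042924 m
73–673 m: 2.7×10⁻⁴ × 0.83 × 600 = 0.13446 m
673–1673 m: 1000 × 1.5×10⁻⁴ × 0.54 = 0.08100 m
Δh = 0.042924 + 0.13446 + 0.08100 = 0.258384 m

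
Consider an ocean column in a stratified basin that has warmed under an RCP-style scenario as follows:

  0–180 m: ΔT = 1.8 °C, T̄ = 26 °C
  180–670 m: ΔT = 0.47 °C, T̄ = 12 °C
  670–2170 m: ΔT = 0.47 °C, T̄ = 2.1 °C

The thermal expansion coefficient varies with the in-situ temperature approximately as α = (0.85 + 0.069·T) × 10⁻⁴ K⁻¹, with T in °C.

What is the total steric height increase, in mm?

Δh = 190 mm

Layer 1: α = (0.85 + 0.069×26)×10⁻⁴ = 2.644×10⁻⁴ K⁻¹
Layer 2: α = (0.85 + 0.069×12)×10⁻⁴ = 1.678×10⁻⁴ K⁻¹
Layer 3: α = (0.85 + 0.069×2.1)×10⁻⁴ = 0.9949×10⁻⁴ K⁻¹
Layer 1: 1.8 × 2.644×10⁻⁴ × 180 = 0.0856656 m
180–670 m: 1.678×10⁻⁴ × 0.47 × 490 = 0.03864434 m
670–2170 m: 1500 × 0.9949×10⁻⁴ × 0.47 = 0.07014045 m
Δh = 0.0856656 + 0.03864434 + 0.07014045 = 0.19445039 m ≈ 190 mm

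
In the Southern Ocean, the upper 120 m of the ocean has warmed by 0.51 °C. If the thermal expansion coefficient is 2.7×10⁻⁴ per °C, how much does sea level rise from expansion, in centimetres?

Δh ≈ 1.7 cm

Δh = αΔT·H = 2.7×10⁻⁴ × 0.51 × 120 = 0.016524 m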